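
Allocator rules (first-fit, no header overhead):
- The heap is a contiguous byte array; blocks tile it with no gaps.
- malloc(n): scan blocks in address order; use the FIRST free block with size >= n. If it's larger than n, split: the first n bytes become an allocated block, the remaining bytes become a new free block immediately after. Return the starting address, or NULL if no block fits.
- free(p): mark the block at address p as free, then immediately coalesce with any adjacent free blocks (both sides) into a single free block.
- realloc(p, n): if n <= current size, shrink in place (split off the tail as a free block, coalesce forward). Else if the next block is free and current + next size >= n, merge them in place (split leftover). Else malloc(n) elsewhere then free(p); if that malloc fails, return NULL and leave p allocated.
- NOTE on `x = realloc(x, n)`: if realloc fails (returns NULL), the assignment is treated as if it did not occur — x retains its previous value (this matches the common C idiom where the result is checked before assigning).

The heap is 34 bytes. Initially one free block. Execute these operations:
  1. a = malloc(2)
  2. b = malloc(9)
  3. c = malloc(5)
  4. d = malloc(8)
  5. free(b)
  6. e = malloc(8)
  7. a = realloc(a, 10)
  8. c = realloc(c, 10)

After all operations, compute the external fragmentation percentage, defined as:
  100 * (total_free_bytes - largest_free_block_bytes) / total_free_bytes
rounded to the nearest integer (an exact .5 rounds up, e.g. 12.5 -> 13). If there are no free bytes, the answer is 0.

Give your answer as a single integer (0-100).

Answer: 33

Derivation:
Op 1: a = malloc(2) -> a = 0; heap: [0-1 ALLOC][2-33 FREE]
Op 2: b = malloc(9) -> b = 2; heap: [0-1 ALLOC][2-10 ALLOC][11-33 FREE]
Op 3: c = malloc(5) -> c = 11; heap: [0-1 ALLOC][2-10 ALLOC][11-15 ALLOC][16-33 FREE]
Op 4: d = malloc(8) -> d = 16; heap: [0-1 ALLOC][2-10 ALLOC][11-15 ALLOC][16-23 ALLOC][24-33 FREE]
Op 5: free(b) -> (freed b); heap: [0-1 ALLOC][2-10 FREE][11-15 ALLOC][16-23 ALLOC][24-33 FREE]
Op 6: e = malloc(8) -> e = 2; heap: [0-1 ALLOC][2-9 ALLOC][10-10 FREE][11-15 ALLOC][16-23 ALLOC][24-33 FREE]
Op 7: a = realloc(a, 10) -> a = 24; heap: [0-1 FREE][2-9 ALLOC][10-10 FREE][11-15 ALLOC][16-23 ALLOC][24-33 ALLOC]
Op 8: c = realloc(c, 10) -> NULL (c unchanged); heap: [0-1 FREE][2-9 ALLOC][10-10 FREE][11-15 ALLOC][16-23 ALLOC][24-33 ALLOC]
Free blocks: [2 1] total_free=3 largest=2 -> 100*(3-2)/3 = 100/3 ≈ 33.333 -> rounds to 33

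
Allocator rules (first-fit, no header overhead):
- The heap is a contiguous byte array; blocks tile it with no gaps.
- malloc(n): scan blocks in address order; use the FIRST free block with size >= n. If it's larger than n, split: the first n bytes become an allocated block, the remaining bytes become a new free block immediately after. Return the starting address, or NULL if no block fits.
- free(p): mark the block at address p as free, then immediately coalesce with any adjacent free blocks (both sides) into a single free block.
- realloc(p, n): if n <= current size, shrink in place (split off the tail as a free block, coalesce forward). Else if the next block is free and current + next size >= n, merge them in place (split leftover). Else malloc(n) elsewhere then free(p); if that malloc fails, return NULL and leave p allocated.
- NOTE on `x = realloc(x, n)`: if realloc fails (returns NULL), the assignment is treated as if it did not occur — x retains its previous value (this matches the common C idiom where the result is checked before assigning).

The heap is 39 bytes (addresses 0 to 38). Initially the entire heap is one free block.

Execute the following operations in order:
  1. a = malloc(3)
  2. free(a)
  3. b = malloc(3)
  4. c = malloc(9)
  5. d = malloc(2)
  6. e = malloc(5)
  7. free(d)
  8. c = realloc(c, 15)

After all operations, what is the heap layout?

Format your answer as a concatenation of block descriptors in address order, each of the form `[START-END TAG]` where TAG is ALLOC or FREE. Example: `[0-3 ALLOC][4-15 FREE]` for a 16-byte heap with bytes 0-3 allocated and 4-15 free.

Op 1: a = malloc(3) -> a = 0; heap: [0-2 ALLOC][3-38 FREE]
Op 2: free(a) -> (freed a); heap: [0-38 FREE]
Op 3: b = malloc(3) -> b = 0; heap: [0-2 ALLOC][3-38 FREE]
Op 4: c = malloc(9) -> c = 3; heap: [0-2 ALLOC][3-11 ALLOC][12-38 FREE]
Op 5: d = malloc(2) -> d = 12; heap: [0-2 ALLOC][3-11 ALLOC][12-13 ALLOC][14-38 FREE]
Op 6: e = malloc(5) -> e = 14; heap: [0-2 ALLOC][3-11 ALLOC][12-13 ALLOC][14-18 ALLOC][19-38 FREE]
Op 7: free(d) -> (freed d); heap: [0-2 ALLOC][3-11 ALLOC][12-13 FREE][14-18 ALLOC][19-38 FREE]
Op 8: c = realloc(c, 15) -> c = 19; heap: [0-2 ALLOC][3-13 FREE][14-18 ALLOC][19-33 ALLOC][34-38 FREE]

Answer: [0-2 ALLOC][3-13 FREE][14-18 ALLOC][19-33 ALLOC][34-38 FREE]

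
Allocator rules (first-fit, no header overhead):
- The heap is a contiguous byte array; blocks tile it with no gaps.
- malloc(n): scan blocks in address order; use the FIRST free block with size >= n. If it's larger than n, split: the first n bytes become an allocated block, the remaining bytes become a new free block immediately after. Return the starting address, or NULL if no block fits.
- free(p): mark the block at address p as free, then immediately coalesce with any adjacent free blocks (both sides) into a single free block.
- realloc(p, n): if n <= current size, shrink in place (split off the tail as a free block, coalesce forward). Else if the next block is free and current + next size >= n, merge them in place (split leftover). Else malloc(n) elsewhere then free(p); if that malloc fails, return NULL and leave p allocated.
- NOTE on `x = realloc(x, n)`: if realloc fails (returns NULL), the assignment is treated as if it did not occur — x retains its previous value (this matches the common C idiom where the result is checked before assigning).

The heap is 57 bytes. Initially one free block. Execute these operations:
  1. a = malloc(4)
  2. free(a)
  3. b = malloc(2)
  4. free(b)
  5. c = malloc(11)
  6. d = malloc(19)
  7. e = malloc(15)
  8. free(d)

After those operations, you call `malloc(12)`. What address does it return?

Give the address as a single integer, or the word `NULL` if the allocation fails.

Op 1: a = malloc(4) -> a = 0; heap: [0-3 ALLOC][4-56 FREE]
Op 2: free(a) -> (freed a); heap: [0-56 FREE]
Op 3: b = malloc(2) -> b = 0; heap: [0-1 ALLOC][2-56 FREE]
Op 4: free(b) -> (freed b); heap: [0-56 FREE]
Op 5: c = malloc(11) -> c = 0; heap: [0-10 ALLOC][11-56 FREE]
Op 6: d = malloc(19) -> d = 11; heap: [0-10 ALLOC][11-29 ALLOC][30-56 FREE]
Op 7: e = malloc(15) -> e = 30; heap: [0-10 ALLOC][11-29 ALLOC][30-44 ALLOC][45-56 FREE]
Op 8: free(d) -> (freed d); heap: [0-10 ALLOC][11-29 FREE][30-44 ALLOC][45-56 FREE]
malloc(12): first-fit scan over [0-10 ALLOC][11-29 FREE][30-44 ALLOC][45-56 FREE] -> 11

Answer: 11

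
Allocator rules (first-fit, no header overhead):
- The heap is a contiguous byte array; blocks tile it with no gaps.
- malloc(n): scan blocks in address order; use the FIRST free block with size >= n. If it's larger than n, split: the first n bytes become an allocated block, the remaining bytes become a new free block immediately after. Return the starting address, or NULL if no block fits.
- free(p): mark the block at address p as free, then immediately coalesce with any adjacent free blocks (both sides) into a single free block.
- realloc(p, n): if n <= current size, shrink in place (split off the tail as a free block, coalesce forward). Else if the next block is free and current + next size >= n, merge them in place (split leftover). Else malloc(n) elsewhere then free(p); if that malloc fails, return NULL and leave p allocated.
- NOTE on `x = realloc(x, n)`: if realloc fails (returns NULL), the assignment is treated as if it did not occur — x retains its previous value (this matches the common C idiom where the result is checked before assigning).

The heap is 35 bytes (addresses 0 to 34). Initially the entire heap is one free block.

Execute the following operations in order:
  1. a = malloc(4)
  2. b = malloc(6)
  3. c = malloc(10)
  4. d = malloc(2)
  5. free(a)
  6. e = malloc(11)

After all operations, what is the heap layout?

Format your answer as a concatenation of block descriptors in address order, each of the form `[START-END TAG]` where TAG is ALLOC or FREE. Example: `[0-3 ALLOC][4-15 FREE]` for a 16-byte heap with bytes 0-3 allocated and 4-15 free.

Answer: [0-3 FREE][4-9 ALLOC][10-19 ALLOC][20-21 ALLOC][22-32 ALLOC][33-34 FREE]

Derivation:
Op 1: a = malloc(4) -> a = 0; heap: [0-3 ALLOC][4-34 FREE]
Op 2: b = malloc(6) -> b = 4; heap: [0-3 ALLOC][4-9 ALLOC][10-34 FREE]
Op 3: c = malloc(10) -> c = 10; heap: [0-3 ALLOC][4-9 ALLOC][10-19 ALLOC][20-34 FREE]
Op 4: d = malloc(2) -> d = 20; heap: [0-3 ALLOC][4-9 ALLOC][10-19 ALLOC][20-21 ALLOC][22-34 FREE]
Op 5: free(a) -> (freed a); heap: [0-3 FREE][4-9 ALLOC][10-19 ALLOC][20-21 ALLOC][22-34 FREE]
Op 6: e = malloc(11) -> e = 22; heap: [0-3 FREE][4-9 ALLOC][10-19 ALLOC][20-21 ALLOC][22-32 ALLOC][33-34 FREE]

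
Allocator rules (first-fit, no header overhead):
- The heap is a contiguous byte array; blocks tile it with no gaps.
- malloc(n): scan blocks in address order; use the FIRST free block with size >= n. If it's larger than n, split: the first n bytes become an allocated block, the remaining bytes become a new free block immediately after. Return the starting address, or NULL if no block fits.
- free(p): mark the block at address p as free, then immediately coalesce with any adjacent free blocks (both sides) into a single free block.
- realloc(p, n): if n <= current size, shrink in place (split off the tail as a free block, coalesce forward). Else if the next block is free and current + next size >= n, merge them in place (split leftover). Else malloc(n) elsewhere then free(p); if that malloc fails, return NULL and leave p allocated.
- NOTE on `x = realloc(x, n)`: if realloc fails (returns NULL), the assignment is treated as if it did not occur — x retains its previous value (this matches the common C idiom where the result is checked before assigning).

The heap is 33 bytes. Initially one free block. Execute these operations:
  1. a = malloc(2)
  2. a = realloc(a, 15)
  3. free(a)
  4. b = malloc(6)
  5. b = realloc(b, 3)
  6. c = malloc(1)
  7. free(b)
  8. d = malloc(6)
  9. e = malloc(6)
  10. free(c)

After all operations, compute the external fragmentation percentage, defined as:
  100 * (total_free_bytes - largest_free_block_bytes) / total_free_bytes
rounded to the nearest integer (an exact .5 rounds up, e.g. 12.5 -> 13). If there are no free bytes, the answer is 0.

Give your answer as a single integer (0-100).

Op 1: a = malloc(2) -> a = 0; heap: [0-1 ALLOC][2-32 FREE]
Op 2: a = realloc(a, 15) -> a = 0; heap: [0-14 ALLOC][15-32 FREE]
Op 3: free(a) -> (freed a); heap: [0-32 FREE]
Op 4: b = malloc(6) -> b = 0; heap: [0-5 ALLOC][6-32 FREE]
Op 5: b = realloc(b, 3) -> b = 0; heap: [0-2 ALLOC][3-32 FREE]
Op 6: c = malloc(1) -> c = 3; heap: [0-2 ALLOC][3-3 ALLOC][4-32 FREE]
Op 7: free(b) -> (freed b); heap: [0-2 FREE][3-3 ALLOC][4-32 FREE]
Op 8: d = malloc(6) -> d = 4; heap: [0-2 FREE][3-3 ALLOC][4-9 ALLOC][10-32 FREE]
Op 9: e = malloc(6) -> e = 10; heap: [0-2 FREE][3-3 ALLOC][4-9 ALLOC][10-15 ALLOC][16-32 FREE]
Op 10: free(c) -> (freed c); heap: [0-3 FREE][4-9 ALLOC][10-15 ALLOC][16-32 FREE]
Free blocks: [4 17] total_free=21 largest=17 -> 100*(21-17)/21 = 400/21 ≈ 19.048 -> rounds to 19

Answer: 19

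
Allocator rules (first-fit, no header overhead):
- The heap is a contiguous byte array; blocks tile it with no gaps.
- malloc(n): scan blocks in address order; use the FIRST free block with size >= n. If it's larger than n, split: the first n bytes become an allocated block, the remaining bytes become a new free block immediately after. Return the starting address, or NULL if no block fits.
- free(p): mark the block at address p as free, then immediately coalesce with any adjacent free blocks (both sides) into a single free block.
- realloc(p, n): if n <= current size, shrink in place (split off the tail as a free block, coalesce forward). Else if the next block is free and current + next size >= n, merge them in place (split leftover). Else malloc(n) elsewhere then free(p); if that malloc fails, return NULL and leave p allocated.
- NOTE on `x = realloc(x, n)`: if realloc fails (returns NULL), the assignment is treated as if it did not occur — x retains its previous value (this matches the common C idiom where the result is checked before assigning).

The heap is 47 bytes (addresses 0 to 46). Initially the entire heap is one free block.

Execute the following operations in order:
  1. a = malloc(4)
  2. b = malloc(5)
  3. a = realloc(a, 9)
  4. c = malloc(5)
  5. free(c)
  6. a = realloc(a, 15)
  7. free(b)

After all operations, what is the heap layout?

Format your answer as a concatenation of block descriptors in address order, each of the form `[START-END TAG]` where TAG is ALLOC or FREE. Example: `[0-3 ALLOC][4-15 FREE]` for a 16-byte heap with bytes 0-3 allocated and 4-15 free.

Answer: [0-8 FREE][9-23 ALLOC][24-46 FREE]

Derivation:
Op 1: a = malloc(4) -> a = 0; heap: [0-3 ALLOC][4-46 FREE]
Op 2: b = malloc(5) -> b = 4; heap: [0-3 ALLOC][4-8 ALLOC][9-46 FREE]
Op 3: a = realloc(a, 9) -> a = 9; heap: [0-3 FREE][4-8 ALLOC][9-17 ALLOC][18-46 FREE]
Op 4: c = malloc(5) -> c = 18; heap: [0-3 FREE][4-8 ALLOC][9-17 ALLOC][18-22 ALLOC][23-46 FREE]
Op 5: free(c) -> (freed c); heap: [0-3 FREE][4-8 ALLOC][9-17 ALLOC][18-46 FREE]
Op 6: a = realloc(a, 15) -> a = 9; heap: [0-3 FREE][4-8 ALLOC][9-23 ALLOC][24-46 FREE]
Op 7: free(b) -> (freed b); heap: [0-8 FREE][9-23 ALLOC][24-46 FREE]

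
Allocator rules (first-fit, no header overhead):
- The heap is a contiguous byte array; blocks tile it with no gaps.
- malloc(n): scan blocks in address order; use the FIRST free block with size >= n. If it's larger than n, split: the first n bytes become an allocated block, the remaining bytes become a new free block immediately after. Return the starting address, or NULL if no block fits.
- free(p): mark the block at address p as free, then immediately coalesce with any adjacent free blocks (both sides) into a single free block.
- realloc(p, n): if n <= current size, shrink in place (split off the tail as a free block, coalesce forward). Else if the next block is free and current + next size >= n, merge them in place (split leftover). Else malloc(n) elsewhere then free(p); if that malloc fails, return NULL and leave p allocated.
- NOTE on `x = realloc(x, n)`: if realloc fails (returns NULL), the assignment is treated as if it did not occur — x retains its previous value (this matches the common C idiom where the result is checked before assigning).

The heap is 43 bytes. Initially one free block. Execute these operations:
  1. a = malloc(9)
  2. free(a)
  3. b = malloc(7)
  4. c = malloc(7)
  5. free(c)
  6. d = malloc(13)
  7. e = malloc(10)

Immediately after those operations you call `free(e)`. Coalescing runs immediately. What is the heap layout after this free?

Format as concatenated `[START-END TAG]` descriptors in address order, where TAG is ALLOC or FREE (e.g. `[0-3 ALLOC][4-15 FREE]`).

Answer: [0-6 ALLOC][7-19 ALLOC][20-42 FREE]

Derivation:
Op 1: a = malloc(9) -> a = 0; heap: [0-8 ALLOC][9-42 FREE]
Op 2: free(a) -> (freed a); heap: [0-42 FREE]
Op 3: b = malloc(7) -> b = 0; heap: [0-6 ALLOC][7-42 FREE]
Op 4: c = malloc(7) -> c = 7; heap: [0-6 ALLOC][7-13 ALLOC][14-42 FREE]
Op 5: free(c) -> (freed c); heap: [0-6 ALLOC][7-42 FREE]
Op 6: d = malloc(13) -> d = 7; heap: [0-6 ALLOC][7-19 ALLOC][20-42 FREE]
Op 7: e = malloc(10) -> e = 20; heap: [0-6 ALLOC][7-19 ALLOC][20-29 ALLOC][30-42 FREE]
free(e): e = 20 -> block [20-29 ALLOC]; mark free, coalesce with adjacent free neighbors -> [0-6 ALLOC][7-19 ALLOC][20-42 FREE]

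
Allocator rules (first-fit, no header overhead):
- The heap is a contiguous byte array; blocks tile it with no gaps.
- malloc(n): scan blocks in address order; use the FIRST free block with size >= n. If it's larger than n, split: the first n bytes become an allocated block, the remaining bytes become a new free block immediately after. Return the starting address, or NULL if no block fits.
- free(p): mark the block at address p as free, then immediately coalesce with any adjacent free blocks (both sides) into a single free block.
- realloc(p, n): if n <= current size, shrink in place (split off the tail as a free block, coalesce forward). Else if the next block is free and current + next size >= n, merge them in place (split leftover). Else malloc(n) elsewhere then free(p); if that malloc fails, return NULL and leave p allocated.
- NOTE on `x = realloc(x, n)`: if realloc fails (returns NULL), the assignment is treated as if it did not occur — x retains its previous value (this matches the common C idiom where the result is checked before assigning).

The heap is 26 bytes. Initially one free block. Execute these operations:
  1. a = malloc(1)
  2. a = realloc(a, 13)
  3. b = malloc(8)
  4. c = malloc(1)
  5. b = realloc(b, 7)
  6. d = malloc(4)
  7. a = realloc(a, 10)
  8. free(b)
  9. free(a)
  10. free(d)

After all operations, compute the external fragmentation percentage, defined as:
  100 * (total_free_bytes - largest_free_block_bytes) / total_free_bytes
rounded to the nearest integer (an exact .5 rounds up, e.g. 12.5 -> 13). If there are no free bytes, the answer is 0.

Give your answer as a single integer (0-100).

Op 1: a = malloc(1) -> a = 0; heap: [0-0 ALLOC][1-25 FREE]
Op 2: a = realloc(a, 13) -> a = 0; heap: [0-12 ALLOC][13-25 FREE]
Op 3: b = malloc(8) -> b = 13; heap: [0-12 ALLOC][13-20 ALLOC][21-25 FREE]
Op 4: c = malloc(1) -> c = 21; heap: [0-12 ALLOC][13-20 ALLOC][21-21 ALLOC][22-25 FREE]
Op 5: b = realloc(b, 7) -> b = 13; heap: [0-12 ALLOC][13-19 ALLOC][20-20 FREE][21-21 ALLOC][22-25 FREE]
Op 6: d = malloc(4) -> d = 22; heap: [0-12 ALLOC][13-19 ALLOC][20-20 FREE][21-21 ALLOC][22-25 ALLOC]
Op 7: a = realloc(a, 10) -> a = 0; heap: [0-9 ALLOC][10-12 FREE][13-19 ALLOC][20-20 FREE][21-21 ALLOC][22-25 ALLOC]
Op 8: free(b) -> (freed b); heap: [0-9 ALLOC][10-20 FREE][21-21 ALLOC][22-25 ALLOC]
Op 9: free(a) -> (freed a); heap: [0-20 FREE][21-21 ALLOC][22-25 ALLOC]
Op 10: free(d) -> (freed d); heap: [0-20 FREE][21-21 ALLOC][22-25 FREE]
Free blocks: [21 4] total_free=25 largest=21 -> 100*(25-21)/25 = 400/25 = 16

Answer: 16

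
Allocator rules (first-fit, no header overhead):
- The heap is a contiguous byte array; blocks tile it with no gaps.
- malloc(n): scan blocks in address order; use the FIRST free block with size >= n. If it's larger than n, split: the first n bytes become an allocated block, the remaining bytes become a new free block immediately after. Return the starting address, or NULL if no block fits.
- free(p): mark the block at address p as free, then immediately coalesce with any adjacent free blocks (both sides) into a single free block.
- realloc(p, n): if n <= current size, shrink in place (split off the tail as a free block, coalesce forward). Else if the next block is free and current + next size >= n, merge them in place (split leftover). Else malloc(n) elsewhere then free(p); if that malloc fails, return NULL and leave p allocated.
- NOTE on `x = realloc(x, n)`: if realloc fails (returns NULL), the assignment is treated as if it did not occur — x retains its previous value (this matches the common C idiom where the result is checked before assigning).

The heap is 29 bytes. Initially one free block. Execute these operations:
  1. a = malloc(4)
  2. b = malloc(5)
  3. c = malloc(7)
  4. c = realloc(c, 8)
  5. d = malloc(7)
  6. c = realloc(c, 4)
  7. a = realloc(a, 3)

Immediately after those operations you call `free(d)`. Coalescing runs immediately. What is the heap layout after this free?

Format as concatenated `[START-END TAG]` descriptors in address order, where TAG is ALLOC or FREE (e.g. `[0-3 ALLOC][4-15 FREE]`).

Answer: [0-2 ALLOC][3-3 FREE][4-8 ALLOC][9-12 ALLOC][13-28 FREE]

Derivation:
Op 1: a = malloc(4) -> a = 0; heap: [0-3 ALLOC][4-28 FREE]
Op 2: b = malloc(5) -> b = 4; heap: [0-3 ALLOC][4-8 ALLOC][9-28 FREE]
Op 3: c = malloc(7) -> c = 9; heap: [0-3 ALLOC][4-8 ALLOC][9-15 ALLOC][16-28 FREE]
Op 4: c = realloc(c, 8) -> c = 9; heap: [0-3 ALLOC][4-8 ALLOC][9-16 ALLOC][17-28 FREE]
Op 5: d = malloc(7) -> d = 17; heap: [0-3 ALLOC][4-8 ALLOC][9-16 ALLOC][17-23 ALLOC][24-28 FREE]
Op 6: c = realloc(c, 4) -> c = 9; heap: [0-3 ALLOC][4-8 ALLOC][9-12 ALLOC][13-16 FREE][17-23 ALLOC][24-28 FREE]
Op 7: a = realloc(a, 3) -> a = 0; heap: [0-2 ALLOC][3-3 FREE][4-8 ALLOC][9-12 ALLOC][13-16 FREE][17-23 ALLOC][24-28 FREE]
free(d): d = 17 -> block [17-23 ALLOC]; mark free, coalesce with adjacent free neighbors -> [0-2 ALLOC][3-3 FREE][4-8 ALLOC][9-12 ALLOC][13-28 FREE]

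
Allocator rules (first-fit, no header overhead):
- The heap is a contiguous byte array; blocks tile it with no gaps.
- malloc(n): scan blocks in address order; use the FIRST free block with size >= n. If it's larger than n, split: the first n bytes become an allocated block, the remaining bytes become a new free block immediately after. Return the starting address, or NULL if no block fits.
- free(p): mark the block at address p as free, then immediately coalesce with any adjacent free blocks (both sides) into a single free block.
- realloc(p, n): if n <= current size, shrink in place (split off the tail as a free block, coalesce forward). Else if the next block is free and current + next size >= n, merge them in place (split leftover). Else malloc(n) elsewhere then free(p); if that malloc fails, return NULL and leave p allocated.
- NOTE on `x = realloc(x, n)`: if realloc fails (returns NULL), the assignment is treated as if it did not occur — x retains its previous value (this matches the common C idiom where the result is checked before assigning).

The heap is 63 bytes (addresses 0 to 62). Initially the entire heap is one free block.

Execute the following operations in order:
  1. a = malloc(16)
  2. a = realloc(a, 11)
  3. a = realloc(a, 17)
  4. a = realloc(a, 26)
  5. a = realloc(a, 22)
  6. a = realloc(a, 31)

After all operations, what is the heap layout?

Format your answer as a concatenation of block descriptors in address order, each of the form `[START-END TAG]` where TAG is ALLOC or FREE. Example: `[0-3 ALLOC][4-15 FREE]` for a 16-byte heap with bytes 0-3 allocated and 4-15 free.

Op 1: a = malloc(16) -> a = 0; heap: [0-15 ALLOC][16-62 FREE]
Op 2: a = realloc(a, 11) -> a = 0; heap: [0-10 ALLOC][11-62 FREE]
Op 3: a = realloc(a, 17) -> a = 0; heap: [0-16 ALLOC][17-62 FREE]
Op 4: a = realloc(a, 26) -> a = 0; heap: [0-25 ALLOC][26-62 FREE]
Op 5: a = realloc(a, 22) -> a = 0; heap: [0-21 ALLOC][22-62 FREE]
Op 6: a = realloc(a, 31) -> a = 0; heap: [0-30 ALLOC][31-62 FREE]

Answer: [0-30 ALLOC][31-62 FREE]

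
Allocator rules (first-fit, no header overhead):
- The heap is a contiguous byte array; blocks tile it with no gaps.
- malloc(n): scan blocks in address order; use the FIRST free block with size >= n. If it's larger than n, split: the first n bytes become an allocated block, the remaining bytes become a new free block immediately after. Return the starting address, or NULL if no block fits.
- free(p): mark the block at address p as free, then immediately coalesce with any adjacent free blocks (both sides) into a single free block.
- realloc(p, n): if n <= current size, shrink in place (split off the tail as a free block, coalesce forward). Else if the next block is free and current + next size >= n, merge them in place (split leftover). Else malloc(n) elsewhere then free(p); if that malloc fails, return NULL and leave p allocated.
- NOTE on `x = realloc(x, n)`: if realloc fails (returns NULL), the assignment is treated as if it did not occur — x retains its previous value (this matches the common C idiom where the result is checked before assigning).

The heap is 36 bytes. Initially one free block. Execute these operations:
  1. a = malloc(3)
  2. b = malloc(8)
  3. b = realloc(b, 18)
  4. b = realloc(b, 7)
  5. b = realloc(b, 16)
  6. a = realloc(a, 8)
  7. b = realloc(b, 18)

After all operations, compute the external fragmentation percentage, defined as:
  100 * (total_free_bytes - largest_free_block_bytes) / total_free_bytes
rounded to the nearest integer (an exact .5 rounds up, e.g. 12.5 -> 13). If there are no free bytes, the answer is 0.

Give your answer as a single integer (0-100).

Op 1: a = malloc(3) -> a = 0; heap: [0-2 ALLOC][3-35 FREE]
Op 2: b = malloc(8) -> b = 3; heap: [0-2 ALLOC][3-10 ALLOC][11-35 FREE]
Op 3: b = realloc(b, 18) -> b = 3; heap: [0-2 ALLOC][3-20 ALLOC][21-35 FREE]
Op 4: b = realloc(b, 7) -> b = 3; heap: [0-2 ALLOC][3-9 ALLOC][10-35 FREE]
Op 5: b = realloc(b, 16) -> b = 3; heap: [0-2 ALLOC][3-18 ALLOC][19-35 FREE]
Op 6: a = realloc(a, 8) -> a = 19; heap: [0-2 FREE][3-18 ALLOC][19-26 ALLOC][27-35 FREE]
Op 7: b = realloc(b, 18) -> NULL (b unchanged); heap: [0-2 FREE][3-18 ALLOC][19-26 ALLOC][27-35 FREE]
Free blocks: [3 9] total_free=12 largest=9 -> 100*(12-9)/12 = 300/12 = 25

Answer: 25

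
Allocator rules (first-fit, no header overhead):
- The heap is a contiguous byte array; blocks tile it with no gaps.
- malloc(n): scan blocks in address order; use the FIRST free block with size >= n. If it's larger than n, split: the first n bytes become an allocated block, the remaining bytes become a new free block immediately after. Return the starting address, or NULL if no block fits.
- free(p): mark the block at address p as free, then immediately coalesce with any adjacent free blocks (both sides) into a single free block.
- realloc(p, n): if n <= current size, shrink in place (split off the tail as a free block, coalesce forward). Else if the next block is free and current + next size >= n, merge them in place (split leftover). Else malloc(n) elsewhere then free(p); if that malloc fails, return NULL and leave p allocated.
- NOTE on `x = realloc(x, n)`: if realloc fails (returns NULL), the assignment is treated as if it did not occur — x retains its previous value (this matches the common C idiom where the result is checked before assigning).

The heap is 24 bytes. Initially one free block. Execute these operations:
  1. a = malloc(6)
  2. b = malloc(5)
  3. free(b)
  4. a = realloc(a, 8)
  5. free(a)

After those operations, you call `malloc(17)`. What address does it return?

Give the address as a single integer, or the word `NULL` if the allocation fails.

Op 1: a = malloc(6) -> a = 0; heap: [0-5 ALLOC][6-23 FREE]
Op 2: b = malloc(5) -> b = 6; heap: [0-5 ALLOC][6-10 ALLOC][11-23 FREE]
Op 3: free(b) -> (freed b); heap: [0-5 ALLOC][6-23 FREE]
Op 4: a = realloc(a, 8) -> a = 0; heap: [0-7 ALLOC][8-23 FREE]
Op 5: free(a) -> (freed a); heap: [0-23 FREE]
malloc(17): first-fit scan over [0-23 FREE] -> 0

Answer: 0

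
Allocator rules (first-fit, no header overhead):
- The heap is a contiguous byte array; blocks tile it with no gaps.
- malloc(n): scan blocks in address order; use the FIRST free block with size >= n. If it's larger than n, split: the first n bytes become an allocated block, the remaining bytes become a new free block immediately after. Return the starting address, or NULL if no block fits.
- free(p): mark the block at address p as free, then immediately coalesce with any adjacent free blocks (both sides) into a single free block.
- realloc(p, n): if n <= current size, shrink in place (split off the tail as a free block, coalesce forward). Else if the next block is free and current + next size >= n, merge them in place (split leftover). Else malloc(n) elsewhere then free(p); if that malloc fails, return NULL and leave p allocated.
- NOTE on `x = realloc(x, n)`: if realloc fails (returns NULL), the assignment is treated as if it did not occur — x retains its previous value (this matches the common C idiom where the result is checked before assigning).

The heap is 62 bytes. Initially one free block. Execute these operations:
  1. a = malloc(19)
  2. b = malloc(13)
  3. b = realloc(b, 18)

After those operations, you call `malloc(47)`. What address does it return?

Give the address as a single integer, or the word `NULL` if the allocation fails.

Answer: NULL

Derivation:
Op 1: a = malloc(19) -> a = 0; heap: [0-18 ALLOC][19-61 FREE]
Op 2: b = malloc(13) -> b = 19; heap: [0-18 ALLOC][19-31 ALLOC][32-61 FREE]
Op 3: b = realloc(b, 18) -> b = 19; heap: [0-18 ALLOC][19-36 ALLOC][37-61 FREE]
malloc(47): first-fit scan over [0-18 ALLOC][19-36 ALLOC][37-61 FREE] -> NULL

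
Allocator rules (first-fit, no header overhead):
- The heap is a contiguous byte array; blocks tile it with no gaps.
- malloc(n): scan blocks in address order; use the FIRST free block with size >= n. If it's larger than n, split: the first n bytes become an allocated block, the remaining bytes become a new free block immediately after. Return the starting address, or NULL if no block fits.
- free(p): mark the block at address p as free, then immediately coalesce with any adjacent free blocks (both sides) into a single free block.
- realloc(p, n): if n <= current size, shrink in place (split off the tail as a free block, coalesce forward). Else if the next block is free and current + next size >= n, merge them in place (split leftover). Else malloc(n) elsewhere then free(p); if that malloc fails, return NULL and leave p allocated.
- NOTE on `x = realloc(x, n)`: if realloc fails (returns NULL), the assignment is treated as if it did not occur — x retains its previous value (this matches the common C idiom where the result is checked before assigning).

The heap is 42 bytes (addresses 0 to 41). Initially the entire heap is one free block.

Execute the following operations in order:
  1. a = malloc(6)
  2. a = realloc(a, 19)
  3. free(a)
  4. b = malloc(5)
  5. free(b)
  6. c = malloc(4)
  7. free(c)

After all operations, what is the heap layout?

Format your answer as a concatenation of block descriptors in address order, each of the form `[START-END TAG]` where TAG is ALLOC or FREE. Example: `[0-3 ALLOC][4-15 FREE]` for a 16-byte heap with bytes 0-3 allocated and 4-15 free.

Op 1: a = malloc(6) -> a = 0; heap: [0-5 ALLOC][6-41 FREE]
Op 2: a = realloc(a, 19) -> a = 0; heap: [0-18 ALLOC][19-41 FREE]
Op 3: free(a) -> (freed a); heap: [0-41 FREE]
Op 4: b = malloc(5) -> b = 0; heap: [0-4 ALLOC][5-41 FREE]
Op 5: free(b) -> (freed b); heap: [0-41 FREE]
Op 6: c = malloc(4) -> c = 0; heap: [0-3 ALLOC][4-41 FREE]
Op 7: free(c) -> (freed c); heap: [0-41 FREE]

Answer: [0-41 FREE]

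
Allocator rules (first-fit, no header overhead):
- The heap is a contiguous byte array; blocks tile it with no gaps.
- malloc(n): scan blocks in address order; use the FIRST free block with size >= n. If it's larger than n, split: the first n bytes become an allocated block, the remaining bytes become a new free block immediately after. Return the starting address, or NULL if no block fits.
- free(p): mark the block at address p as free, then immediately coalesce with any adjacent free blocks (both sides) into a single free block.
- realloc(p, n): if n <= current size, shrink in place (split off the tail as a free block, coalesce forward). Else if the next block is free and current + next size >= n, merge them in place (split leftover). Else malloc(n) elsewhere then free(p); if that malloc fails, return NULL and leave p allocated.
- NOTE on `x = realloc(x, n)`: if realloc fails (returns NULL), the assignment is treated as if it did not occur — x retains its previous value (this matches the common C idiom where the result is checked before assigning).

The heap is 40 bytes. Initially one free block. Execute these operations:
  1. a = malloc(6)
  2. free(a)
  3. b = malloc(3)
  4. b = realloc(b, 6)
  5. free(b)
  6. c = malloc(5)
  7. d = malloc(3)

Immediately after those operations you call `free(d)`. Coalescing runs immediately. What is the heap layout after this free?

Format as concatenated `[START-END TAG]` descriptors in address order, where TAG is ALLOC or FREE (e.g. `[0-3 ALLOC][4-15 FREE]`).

Answer: [0-4 ALLOC][5-39 FREE]

Derivation:
Op 1: a = malloc(6) -> a = 0; heap: [0-5 ALLOC][6-39 FREE]
Op 2: free(a) -> (freed a); heap: [0-39 FREE]
Op 3: b = malloc(3) -> b = 0; heap: [0-2 ALLOC][3-39 FREE]
Op 4: b = realloc(b, 6) -> b = 0; heap: [0-5 ALLOC][6-39 FREE]
Op 5: free(b) -> (freed b); heap: [0-39 FREE]
Op 6: c = malloc(5) -> c = 0; heap: [0-4 ALLOC][5-39 FREE]
Op 7: d = malloc(3) -> d = 5; heap: [0-4 ALLOC][5-7 ALLOC][8-39 FREE]
free(d): d = 5 -> block [5-7 ALLOC]; mark free, coalesce with adjacent free neighbors -> [0-4 ALLOC][5-39 FREE]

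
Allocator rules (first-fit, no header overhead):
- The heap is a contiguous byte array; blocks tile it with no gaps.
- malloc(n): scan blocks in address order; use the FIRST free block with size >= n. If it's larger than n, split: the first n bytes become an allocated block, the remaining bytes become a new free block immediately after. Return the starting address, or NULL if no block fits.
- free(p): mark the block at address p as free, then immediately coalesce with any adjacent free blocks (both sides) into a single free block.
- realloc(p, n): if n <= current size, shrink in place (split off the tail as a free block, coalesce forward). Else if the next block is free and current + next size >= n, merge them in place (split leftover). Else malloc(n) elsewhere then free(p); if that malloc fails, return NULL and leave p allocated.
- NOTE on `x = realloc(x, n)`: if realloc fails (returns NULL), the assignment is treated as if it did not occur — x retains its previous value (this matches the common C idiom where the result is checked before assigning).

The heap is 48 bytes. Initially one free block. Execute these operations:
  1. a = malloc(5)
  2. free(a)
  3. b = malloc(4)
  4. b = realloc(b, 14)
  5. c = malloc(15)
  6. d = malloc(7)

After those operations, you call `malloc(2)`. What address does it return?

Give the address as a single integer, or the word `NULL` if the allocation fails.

Op 1: a = malloc(5) -> a = 0; heap: [0-4 ALLOC][5-47 FREE]
Op 2: free(a) -> (freed a); heap: [0-47 FREE]
Op 3: b = malloc(4) -> b = 0; heap: [0-3 ALLOC][4-47 FREE]
Op 4: b = realloc(b, 14) -> b = 0; heap: [0-13 ALLOC][14-47 FREE]
Op 5: c = malloc(15) -> c = 14; heap: [0-13 ALLOC][14-28 ALLOC][29-47 FREE]
Op 6: d = malloc(7) -> d = 29; heap: [0-13 ALLOC][14-28 ALLOC][29-35 ALLOC][36-47 FREE]
malloc(2): first-fit scan over [0-13 ALLOC][14-28 ALLOC][29-35 ALLOC][36-47 FREE] -> 36

Answer: 36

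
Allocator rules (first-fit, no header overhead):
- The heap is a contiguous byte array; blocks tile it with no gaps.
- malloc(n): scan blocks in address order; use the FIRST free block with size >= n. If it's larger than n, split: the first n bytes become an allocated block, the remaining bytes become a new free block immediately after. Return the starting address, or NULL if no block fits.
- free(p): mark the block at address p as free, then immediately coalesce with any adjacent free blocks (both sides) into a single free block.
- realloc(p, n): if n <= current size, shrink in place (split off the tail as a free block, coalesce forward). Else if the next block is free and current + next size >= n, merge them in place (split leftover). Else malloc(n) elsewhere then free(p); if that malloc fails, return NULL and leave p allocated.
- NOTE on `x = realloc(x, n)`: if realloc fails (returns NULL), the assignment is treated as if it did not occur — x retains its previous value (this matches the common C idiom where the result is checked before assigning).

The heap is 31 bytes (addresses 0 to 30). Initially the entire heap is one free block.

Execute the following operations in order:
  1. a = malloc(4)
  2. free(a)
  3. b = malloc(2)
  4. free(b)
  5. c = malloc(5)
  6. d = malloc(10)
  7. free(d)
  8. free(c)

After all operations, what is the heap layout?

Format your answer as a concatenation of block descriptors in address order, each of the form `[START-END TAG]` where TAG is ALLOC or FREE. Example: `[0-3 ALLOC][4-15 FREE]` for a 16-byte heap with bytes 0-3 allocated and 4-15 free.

Answer: [0-30 FREE]

Derivation:
Op 1: a = malloc(4) -> a = 0; heap: [0-3 ALLOC][4-30 FREE]
Op 2: free(a) -> (freed a); heap: [0-30 FREE]
Op 3: b = malloc(2) -> b = 0; heap: [0-1 ALLOC][2-30 FREE]
Op 4: free(b) -> (freed b); heap: [0-30 FREE]
Op 5: c = malloc(5) -> c = 0; heap: [0-4 ALLOC][5-30 FREE]
Op 6: d = malloc(10) -> d = 5; heap: [0-4 ALLOC][5-14 ALLOC][15-30 FREE]
Op 7: free(d) -> (freed d); heap: [0-4 ALLOC][5-30 FREE]
Op 8: free(c) -> (freed c); heap: [0-30 FREE]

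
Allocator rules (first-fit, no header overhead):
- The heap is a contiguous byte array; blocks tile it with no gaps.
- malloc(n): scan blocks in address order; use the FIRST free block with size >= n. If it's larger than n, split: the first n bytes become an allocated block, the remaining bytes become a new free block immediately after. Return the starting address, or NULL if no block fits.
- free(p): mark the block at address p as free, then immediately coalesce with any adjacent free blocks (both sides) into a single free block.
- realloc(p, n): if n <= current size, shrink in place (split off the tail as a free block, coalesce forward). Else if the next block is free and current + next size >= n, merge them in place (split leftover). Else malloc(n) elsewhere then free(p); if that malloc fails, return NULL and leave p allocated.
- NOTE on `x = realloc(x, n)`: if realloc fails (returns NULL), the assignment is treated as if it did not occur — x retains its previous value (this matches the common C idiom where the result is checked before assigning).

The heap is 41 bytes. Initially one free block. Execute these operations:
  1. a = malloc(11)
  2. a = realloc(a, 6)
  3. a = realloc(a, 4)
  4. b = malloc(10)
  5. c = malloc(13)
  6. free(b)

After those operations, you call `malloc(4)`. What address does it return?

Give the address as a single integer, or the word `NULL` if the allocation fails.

Op 1: a = malloc(11) -> a = 0; heap: [0-10 ALLOC][11-40 FREE]
Op 2: a = realloc(a, 6) -> a = 0; heap: [0-5 ALLOC][6-40 FREE]
Op 3: a = realloc(a, 4) -> a = 0; heap: [0-3 ALLOC][4-40 FREE]
Op 4: b = malloc(10) -> b = 4; heap: [0-3 ALLOC][4-13 ALLOC][14-40 FREE]
Op 5: c = malloc(13) -> c = 14; heap: [0-3 ALLOC][4-13 ALLOC][14-26 ALLOC][27-40 FREE]
Op 6: free(b) -> (freed b); heap: [0-3 ALLOC][4-13 FREE][14-26 ALLOC][27-40 FREE]
malloc(4): first-fit scan over [0-3 ALLOC][4-13 FREE][14-26 ALLOC][27-40 FREE] -> 4

Answer: 4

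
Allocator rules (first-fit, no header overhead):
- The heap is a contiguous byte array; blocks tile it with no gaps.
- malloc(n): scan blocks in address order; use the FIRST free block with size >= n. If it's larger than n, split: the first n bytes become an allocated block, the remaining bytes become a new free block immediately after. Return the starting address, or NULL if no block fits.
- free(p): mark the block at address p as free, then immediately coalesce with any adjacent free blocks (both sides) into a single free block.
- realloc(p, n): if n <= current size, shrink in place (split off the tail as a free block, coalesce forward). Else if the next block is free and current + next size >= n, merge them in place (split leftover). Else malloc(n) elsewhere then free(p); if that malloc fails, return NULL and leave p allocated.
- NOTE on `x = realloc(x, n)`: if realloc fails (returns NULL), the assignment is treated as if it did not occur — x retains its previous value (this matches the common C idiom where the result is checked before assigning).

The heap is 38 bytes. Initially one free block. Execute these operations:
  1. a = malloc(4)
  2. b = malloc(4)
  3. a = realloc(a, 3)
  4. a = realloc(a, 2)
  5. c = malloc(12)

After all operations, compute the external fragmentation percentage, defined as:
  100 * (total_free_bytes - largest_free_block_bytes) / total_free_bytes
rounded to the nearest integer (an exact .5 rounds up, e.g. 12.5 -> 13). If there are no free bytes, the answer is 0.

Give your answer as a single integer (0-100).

Op 1: a = malloc(4) -> a = 0; heap: [0-3 ALLOC][4-37 FREE]
Op 2: b = malloc(4) -> b = 4; heap: [0-3 ALLOC][4-7 ALLOC][8-37 FREE]
Op 3: a = realloc(a, 3) -> a = 0; heap: [0-2 ALLOC][3-3 FREE][4-7 ALLOC][8-37 FREE]
Op 4: a = realloc(a, 2) -> a = 0; heap: [0-1 ALLOC][2-3 FREE][4-7 ALLOC][8-37 FREE]
Op 5: c = malloc(12) -> c = 8; heap: [0-1 ALLOC][2-3 FREE][4-7 ALLOC][8-19 ALLOC][20-37 FREE]
Free blocks: [2 18] total_free=20 largest=18 -> 100*(20-18)/20 = 200/20 = 10

Answer: 10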